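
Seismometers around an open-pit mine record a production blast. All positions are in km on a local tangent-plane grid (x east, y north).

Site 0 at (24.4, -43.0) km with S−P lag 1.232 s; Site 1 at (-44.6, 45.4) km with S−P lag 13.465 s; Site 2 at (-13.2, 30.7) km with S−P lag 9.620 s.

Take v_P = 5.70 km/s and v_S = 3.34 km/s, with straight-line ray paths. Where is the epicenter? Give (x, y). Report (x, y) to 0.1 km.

x ≈ 29.2 km, y ≈ -34.3 km

Distance from S−P lag: d = Δt · v_P v_S / (v_P − v_S) = Δt · (5.70·3.34)/(5.70−3.34) ≈ 8.0669·Δt.
So d_Site 0 = 9.94, d_Site 1 = 108.62, d_Site 2 = 77.60 km.
Circle about each station: (x − 24.4)² + (y + 43.0)² = 9.94²; (x + 44.6)² + (y − 45.4)² = 108.62²; (x + 13.2)² + (y − 30.7)² = 77.60².
Subtracting the Site 0 equation from the Site 1 and Site 2 equations removes the quadratic terms:
-138.0 x + 176.8 y = -10093.54
-75.2 x + 147.4 y = -7250.59
Solving the 2×2 system: x ≈ 29.2, y ≈ -34.3 km.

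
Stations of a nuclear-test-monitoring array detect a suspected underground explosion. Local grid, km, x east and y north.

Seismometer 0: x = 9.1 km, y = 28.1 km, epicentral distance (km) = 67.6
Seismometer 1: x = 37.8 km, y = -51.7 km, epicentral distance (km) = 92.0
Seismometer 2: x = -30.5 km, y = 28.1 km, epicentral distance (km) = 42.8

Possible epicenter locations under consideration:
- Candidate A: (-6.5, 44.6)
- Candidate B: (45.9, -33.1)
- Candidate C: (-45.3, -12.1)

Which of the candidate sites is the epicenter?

For each candidate, compare |candidate − station| to the reported distance:
Candidate A: residuals Seismometer 0 44.9, Seismometer 1 14.0, Seismometer 2 13.7 → max 44.9 km
Candidate B: residuals Seismometer 0 3.8, Seismometer 1 71.7, Seismometer 2 55.1 → max 71.7 km
Candidate C: residuals Seismometer 0 0.0, Seismometer 1 0.1, Seismometer 2 0.0 → max 0.1 km
Only Candidate C has all residuals ≈ 0.

Candidate C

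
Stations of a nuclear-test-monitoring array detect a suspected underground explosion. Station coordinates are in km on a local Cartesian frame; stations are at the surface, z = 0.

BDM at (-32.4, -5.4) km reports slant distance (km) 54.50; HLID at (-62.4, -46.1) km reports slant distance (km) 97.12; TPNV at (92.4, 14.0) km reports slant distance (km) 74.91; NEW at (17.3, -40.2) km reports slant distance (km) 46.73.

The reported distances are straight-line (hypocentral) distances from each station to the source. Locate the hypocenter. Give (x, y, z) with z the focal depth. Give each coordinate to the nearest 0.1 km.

Each station gives a sphere (x−x_i)² + (y−y_i)² + z² = d_i² (stations at z=0).
Subtracting the BDM sphere from HLID and TPNV: z² cancels, leaving linear equations in x and y:
-60.0 x − 81.4 y = -1521.99
249.6 x + 38.8 y = 5013.58
Solving: x ≈ 19.403, y ≈ 4.396 km (keep extra digits for the depth step; rounded: 19.4, 4.4).
Then from the BDM sphere: z² = 54.50² − (x + 32.4)² − (y + 5.4)² with x = 19.403, y = 4.396, so z ≈ 13.811 ≈ 13.8 km.

(19.4, 4.4, 13.8)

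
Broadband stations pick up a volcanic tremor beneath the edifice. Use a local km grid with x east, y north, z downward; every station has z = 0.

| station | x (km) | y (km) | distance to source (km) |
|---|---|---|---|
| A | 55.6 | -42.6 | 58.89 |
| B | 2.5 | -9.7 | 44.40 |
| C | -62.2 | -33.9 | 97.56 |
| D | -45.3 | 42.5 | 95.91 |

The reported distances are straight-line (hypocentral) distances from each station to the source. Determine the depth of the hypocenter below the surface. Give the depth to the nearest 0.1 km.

Each station gives a sphere (x−x_i)² + (y−y_i)² + z² = d_i² (stations at z=0).
Subtracting the A sphere from B and C: z² cancels, leaving linear equations in x and y:
-106.2 x + 65.8 y = -3309.11
-235.6 x + 17.4 y = -5937.99
Solving: x ≈ 24.398, y ≈ -10.913 km (keep extra digits for the depth step; rounded: 24.4, -10.9).
Then from the A sphere: z² = 58.89² − (x − 55.6)² − (y + 42.6)² with x = 24.398, y = -10.913, so z ≈ 38.606 ≈ 38.6 km.
Check against D (with the unrounded solution): distance 95.92 ≈ 95.91 km. ✓

depth ≈ 38.6 km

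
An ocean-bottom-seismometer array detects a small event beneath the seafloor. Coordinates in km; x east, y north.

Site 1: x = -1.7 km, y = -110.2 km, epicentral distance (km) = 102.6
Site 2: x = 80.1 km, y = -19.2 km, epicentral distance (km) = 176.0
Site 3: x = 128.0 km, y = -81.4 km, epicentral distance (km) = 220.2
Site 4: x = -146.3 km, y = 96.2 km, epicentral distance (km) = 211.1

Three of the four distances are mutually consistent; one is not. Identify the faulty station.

Site 4

Solve using three stations at a time. Using Site 1, Site 2, Site 3 (subtract circle equations pairwise → linear system) gives (x, y) ≈ (-91.2, -59.9).
Distances from that point to each station vs reported:
  Site 1: calculated 102.7 vs reported 102.6 → residual 0.1 km
  Site 2: calculated 176.0 vs reported 176.0 → residual 0.0 km
  Site 3: calculated 220.2 vs reported 220.2 → residual 0.0 km
  Site 4: calculated 165.5 vs reported 211.1 → residual 45.6 km
Site 1, Site 2, Site 3 are mutually consistent (residuals ≈ 0); Site 4 is off by 45.6 km.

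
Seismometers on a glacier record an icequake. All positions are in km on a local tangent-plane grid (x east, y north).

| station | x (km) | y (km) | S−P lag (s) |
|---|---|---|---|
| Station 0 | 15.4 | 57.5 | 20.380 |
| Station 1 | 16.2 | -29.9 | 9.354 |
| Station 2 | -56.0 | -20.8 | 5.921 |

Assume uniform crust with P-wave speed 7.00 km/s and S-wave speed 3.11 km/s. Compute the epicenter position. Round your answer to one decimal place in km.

Distance from S−P lag: d = Δt · v_P v_S / (v_P − v_S) = Δt · (7.00·3.11)/(7.00−3.11) ≈ 5.5964·Δt.
So d_Station 0 = 114.05, d_Station 1 = 52.35, d_Station 2 = 33.14 km.
Circle about each station: (x − 15.4)² + (y − 57.5)² = 114.05²; (x − 16.2)² + (y + 29.9)² = 52.35²; (x + 56.0)² + (y + 20.8)² = 33.14².
Subtracting the Station 0 equation from the Station 1 and Station 2 equations removes the quadratic terms:
1.6 x − 174.8 y = 7879.92
-142.8 x − 156.6 y = 11934.37
Solving the 2×2 system: x ≈ -33.8, y ≈ -45.4 km.

x ≈ -33.8 km, y ≈ -45.4 km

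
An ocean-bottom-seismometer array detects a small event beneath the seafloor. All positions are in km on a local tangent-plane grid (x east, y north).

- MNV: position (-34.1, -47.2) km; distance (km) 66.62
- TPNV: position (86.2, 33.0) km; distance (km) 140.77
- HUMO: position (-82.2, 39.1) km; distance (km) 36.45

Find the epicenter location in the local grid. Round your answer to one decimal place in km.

-53.6 km east, 16.5 km north

Circle about each station: (x + 34.1)² + (y + 47.2)² = 66.62²; (x − 86.2)² + (y − 33.0)² = 140.77²; (x + 82.2)² + (y − 39.1)² = 36.45².
Subtracting the MNV equation from the TPNV and HUMO equations removes the quadratic terms:
240.6 x + 160.4 y = -10249.18
-96.2 x + 172.6 y = 8004.62
Solving the 2×2 system: x ≈ -53.6, y ≈ 16.5 km.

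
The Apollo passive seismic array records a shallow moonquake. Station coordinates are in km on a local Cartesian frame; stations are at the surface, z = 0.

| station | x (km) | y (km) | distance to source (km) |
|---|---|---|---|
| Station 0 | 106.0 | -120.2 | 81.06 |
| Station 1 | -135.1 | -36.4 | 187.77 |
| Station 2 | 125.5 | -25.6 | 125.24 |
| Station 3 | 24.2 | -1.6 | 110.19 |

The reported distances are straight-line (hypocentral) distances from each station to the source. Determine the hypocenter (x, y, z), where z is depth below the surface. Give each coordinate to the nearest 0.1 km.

Each station gives a sphere (x−x_i)² + (y−y_i)² + z² = d_i² (stations at z=0).
Subtracting the Station 0 sphere from Station 1 and Station 2: z² cancels, leaving linear equations in x and y:
-482.2 x + 167.6 y = -34793.92
39.0 x + 189.2 y = -18392.76
Solving: x ≈ 35.803, y ≈ -104.593 km (keep extra digits for the depth step; rounded: 35.8, -104.6).
Then from the Station 0 sphere: z² = 81.06² − (x − 106.0)² − (y + 120.2)² with x = 35.803, y = -104.593, so z ≈ 37.410 ≈ 37.4 km.

(35.8, -104.6, 37.4)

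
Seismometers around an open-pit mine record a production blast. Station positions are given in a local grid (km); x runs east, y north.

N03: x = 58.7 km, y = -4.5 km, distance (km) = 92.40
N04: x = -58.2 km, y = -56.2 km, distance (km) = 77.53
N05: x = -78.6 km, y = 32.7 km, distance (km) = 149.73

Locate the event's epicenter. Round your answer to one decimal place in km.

Circle about each station: (x − 58.7)² + (y + 4.5)² = 92.40²; (x + 58.2)² + (y + 56.2)² = 77.53²; (x + 78.6)² + (y − 32.7)² = 149.73².
Subtracting pairs of circle equations eliminates x²+y² and gives linear equations (the radical axes):
-233.8 x − 103.4 y = 5606.60
-274.6 x + 74.4 y = -10100.00
Solving the 2×2 system: x ≈ 13.7, y ≈ -85.2 km.
Check against N03 (with the unrounded x, y): √((x − 58.7)²+(y + 4.5)²) = 92.40 ≈ 92.40 km. ✓

13.7 km east, -85.2 km north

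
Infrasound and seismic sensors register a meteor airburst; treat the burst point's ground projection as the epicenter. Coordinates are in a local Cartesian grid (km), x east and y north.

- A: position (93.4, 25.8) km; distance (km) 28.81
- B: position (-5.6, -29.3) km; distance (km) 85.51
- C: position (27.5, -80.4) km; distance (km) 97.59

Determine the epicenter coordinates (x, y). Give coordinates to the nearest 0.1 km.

Circle about each station: (x − 93.4)² + (y − 25.8)² = 28.81²; (x + 5.6)² + (y + 29.3)² = 85.51²; (x − 27.5)² + (y + 80.4)² = 97.59².
Subtracting pairs of circle equations eliminates x²+y² and gives linear equations (the radical axes):
-198.0 x − 110.2 y = -14981.29
-131.8 x − 212.4 y = -10862.58
Solving the 2×2 system: x ≈ 72.1, y ≈ 6.4 km.

x ≈ 72.1 km, y ≈ 6.4 km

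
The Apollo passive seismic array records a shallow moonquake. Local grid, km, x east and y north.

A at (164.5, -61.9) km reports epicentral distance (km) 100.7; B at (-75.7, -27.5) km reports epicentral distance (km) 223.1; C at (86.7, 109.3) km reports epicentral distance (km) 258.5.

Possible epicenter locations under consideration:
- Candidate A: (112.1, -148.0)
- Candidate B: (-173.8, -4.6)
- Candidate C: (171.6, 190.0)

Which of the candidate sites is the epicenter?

Candidate A

For each candidate, compare |candidate − station| to the reported distance:
Candidate A: residuals A 0.1, B 0.0, C 0.1 → max 0.1 km
Candidate B: residuals A 242.4, B 122.4, C 25.8 → max 242.4 km
Candidate C: residuals A 151.3, B 106.2, C 141.4 → max 151.3 km
Only Candidate A has all residuals ≈ 0.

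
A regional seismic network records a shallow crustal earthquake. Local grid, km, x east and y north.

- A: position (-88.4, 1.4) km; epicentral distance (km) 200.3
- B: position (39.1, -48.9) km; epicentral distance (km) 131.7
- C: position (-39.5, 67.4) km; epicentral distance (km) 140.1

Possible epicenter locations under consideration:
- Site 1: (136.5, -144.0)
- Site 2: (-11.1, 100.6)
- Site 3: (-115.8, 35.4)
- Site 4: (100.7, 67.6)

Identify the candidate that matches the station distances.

For each candidate, compare |candidate − station| to the reported distance:
Site 1: residuals A 67.5, B 4.4, C 135.0 → max 135.0 km
Site 2: residuals A 74.5, B 26.0, C 96.4 → max 96.4 km
Site 3: residuals A 156.6, B 44.7, C 57.4 → max 156.6 km
Site 4: residuals A 0.1, B 0.1, C 0.1 → max 0.1 km
Only Site 4 has all residuals ≈ 0.

Site 4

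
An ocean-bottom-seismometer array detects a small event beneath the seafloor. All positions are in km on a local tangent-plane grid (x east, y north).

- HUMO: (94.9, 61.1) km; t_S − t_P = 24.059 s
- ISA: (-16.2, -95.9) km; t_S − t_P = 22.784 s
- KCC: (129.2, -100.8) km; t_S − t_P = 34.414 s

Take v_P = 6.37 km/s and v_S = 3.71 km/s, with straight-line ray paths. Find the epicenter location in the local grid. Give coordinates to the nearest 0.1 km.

-118.1 km east, 79.0 km north

Distance from S−P lag: d = Δt · v_P v_S / (v_P − v_S) = Δt · (6.37·3.71)/(6.37−3.71) ≈ 8.8845·Δt.
So d_HUMO = 213.75, d_ISA = 202.42, d_KCC = 305.75 km.
Circle about each station: (x − 94.9)² + (y − 61.1)² = 213.75²; (x + 16.2)² + (y + 95.9)² = 202.42²; (x − 129.2)² + (y + 100.8)² = 305.75².
Subtracting the HUMO equation from the ISA and KCC equations removes the quadratic terms:
-222.2 x − 314.0 y = 1435.24
68.6 x − 323.8 y = -33679.94
Solving the 2×2 system: x ≈ -118.1, y ≈ 79.0 km.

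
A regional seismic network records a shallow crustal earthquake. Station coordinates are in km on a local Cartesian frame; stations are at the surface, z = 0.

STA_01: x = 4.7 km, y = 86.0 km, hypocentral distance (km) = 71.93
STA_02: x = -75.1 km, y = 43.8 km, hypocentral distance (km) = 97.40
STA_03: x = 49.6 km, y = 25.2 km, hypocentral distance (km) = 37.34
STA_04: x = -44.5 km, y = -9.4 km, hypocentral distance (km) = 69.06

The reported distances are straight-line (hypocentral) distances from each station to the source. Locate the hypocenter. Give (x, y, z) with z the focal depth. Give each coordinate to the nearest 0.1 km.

x ≈ 17.1 km, y ≈ 17.1 km, depth ≈ 16.5 km

Each station gives a sphere (x−x_i)² + (y−y_i)² + z² = d_i² (stations at z=0).
Subtracting the STA_01 sphere from STA_02 and STA_03: z² cancels, leaving linear equations in x and y:
-159.6 x − 84.4 y = -4172.48
89.8 x − 121.6 y = -543.24
Solving: x ≈ 17.102, y ≈ 17.097 km (keep extra digits for the depth step; rounded: 17.1, 17.1).
Then from the STA_01 sphere: z² = 71.93² − (x − 4.7)² − (y − 86.0)² with x = 17.102, y = 17.097, so z ≈ 16.507 ≈ 16.5 km.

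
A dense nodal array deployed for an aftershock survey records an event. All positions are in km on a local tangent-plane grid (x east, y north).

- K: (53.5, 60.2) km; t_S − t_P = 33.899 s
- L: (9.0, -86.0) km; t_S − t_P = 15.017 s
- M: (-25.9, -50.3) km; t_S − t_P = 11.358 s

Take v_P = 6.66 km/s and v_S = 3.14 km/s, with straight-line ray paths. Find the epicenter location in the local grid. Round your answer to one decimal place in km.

(-80.1, -90.5)

Distance from S−P lag: d = Δt · v_P v_S / (v_P − v_S) = Δt · (6.66·3.14)/(6.66−3.14) ≈ 5.9410·Δt.
So d_K = 201.39, d_L = 89.22, d_M = 67.48 km.
Circle about each station: (x − 53.5)² + (y − 60.2)² = 201.39²; (x − 9.0)² + (y + 86.0)² = 89.22²; (x + 25.9)² + (y + 50.3)² = 67.48².
Subtracting pairs of circle equations eliminates x²+y² and gives linear equations (the radical axes):
-89.0 x − 292.4 y = 33588.43
-158.8 x − 221.0 y = 32718.99
Solving the 2×2 system: x ≈ -80.1, y ≈ -90.5 km.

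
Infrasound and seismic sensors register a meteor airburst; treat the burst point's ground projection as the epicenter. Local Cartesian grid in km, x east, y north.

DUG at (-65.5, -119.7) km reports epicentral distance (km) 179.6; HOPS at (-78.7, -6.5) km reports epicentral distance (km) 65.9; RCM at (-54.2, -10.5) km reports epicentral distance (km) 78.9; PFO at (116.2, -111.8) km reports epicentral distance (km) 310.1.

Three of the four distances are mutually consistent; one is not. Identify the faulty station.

PFO

Solve using three stations at a time. Using DUG, HOPS, RCM (subtract circle equations pairwise → linear system) gives (x, y) ≈ (-94.1, 57.6).
Distances from that point to each station vs reported:
  DUG: calculated 179.6 vs reported 179.6 → residual 0.0 km
  HOPS: calculated 65.9 vs reported 65.9 → residual 0.0 km
  RCM: calculated 78.9 vs reported 78.9 → residual 0.0 km
  PFO: calculated 270.0 vs reported 310.1 → residual 40.1 km
DUG, HOPS, RCM are mutually consistent (residuals ≈ 0); PFO is off by 40.1 km.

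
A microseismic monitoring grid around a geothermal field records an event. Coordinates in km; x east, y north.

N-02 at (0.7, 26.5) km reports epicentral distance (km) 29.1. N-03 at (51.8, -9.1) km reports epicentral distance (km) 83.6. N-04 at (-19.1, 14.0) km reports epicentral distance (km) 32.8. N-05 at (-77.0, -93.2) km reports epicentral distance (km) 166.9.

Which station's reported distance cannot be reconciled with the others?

N-04

Solve using three stations at a time. Using N-02, N-03, N-05 (subtract circle equations pairwise → linear system) gives (x, y) ≈ (-1.2, 55.5).
Distances from that point to each station vs reported:
  N-02: calculated 29.1 vs reported 29.1 → residual 0.0 km
  N-03: calculated 83.6 vs reported 83.6 → residual 0.0 km
  N-04: calculated 45.2 vs reported 32.8 → residual 12.4 km
  N-05: calculated 166.9 vs reported 166.9 → residual 0.0 km
N-02, N-03, N-05 are mutually consistent (residuals ≈ 0); N-04 is off by 12.4 km.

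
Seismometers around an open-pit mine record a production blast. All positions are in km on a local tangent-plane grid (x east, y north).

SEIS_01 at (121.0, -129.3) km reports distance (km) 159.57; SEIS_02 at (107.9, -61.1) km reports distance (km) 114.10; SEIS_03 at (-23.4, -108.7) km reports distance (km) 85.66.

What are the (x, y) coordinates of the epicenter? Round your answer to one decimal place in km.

Circle about each station: (x − 121.0)² + (y + 129.3)² = 159.57²; (x − 107.9)² + (y + 61.1)² = 114.10²; (x + 23.4)² + (y + 108.7)² = 85.66².
Subtracting the SEIS_01 equation from the SEIS_02 and SEIS_03 equations removes the quadratic terms:
-26.2 x + 136.4 y = -3540.10
-288.8 x + 41.2 y = -871.29
Solving the 2×2 system: x ≈ -0.7, y ≈ -26.1 km.
Check against SEIS_01 (with the unrounded x, y): √((x − 121.0)²+(y + 129.3)²) = 159.58 ≈ 159.57 km. ✓

x ≈ -0.7 km, y ≈ -26.1 km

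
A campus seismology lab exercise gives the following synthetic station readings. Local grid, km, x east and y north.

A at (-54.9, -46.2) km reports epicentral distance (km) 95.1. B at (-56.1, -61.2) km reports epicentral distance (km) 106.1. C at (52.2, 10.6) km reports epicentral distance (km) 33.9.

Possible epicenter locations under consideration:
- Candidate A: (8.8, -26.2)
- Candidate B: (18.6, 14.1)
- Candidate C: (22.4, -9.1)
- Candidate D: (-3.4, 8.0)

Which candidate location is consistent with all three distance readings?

Candidate B

For each candidate, compare |candidate − station| to the reported distance:
Candidate A: residuals A 28.3, B 32.4, C 23.0 → max 32.4 km
Candidate B: residuals A 0.0, B 0.0, C 0.1 → max 0.1 km
Candidate C: residuals A 9.4, B 11.9, C 1.8 → max 11.9 km
Candidate D: residuals A 20.3, B 19.1, C 21.8 → max 21.8 km
Only Candidate B has all residuals ≈ 0.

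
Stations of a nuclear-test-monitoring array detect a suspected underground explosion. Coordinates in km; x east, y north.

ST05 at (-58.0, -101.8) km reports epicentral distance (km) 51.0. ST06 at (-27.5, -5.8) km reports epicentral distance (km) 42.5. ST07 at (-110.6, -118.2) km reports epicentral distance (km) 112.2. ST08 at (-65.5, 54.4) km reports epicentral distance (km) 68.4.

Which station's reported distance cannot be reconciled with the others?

ST05

Solve using three stations at a time. Using ST06, ST07, ST08 (subtract circle equations pairwise → linear system) gives (x, y) ≈ (-69.2, -13.9).
Distances from that point to each station vs reported:
  ST05: calculated 88.6 vs reported 51.0 → residual 37.6 km
  ST06: calculated 42.5 vs reported 42.5 → residual 0.0 km
  ST07: calculated 112.2 vs reported 112.2 → residual 0.0 km
  ST08: calculated 68.4 vs reported 68.4 → residual 0.0 km
ST06, ST07, ST08 are mutually consistent (residuals ≈ 0); ST05 is off by 37.6 km.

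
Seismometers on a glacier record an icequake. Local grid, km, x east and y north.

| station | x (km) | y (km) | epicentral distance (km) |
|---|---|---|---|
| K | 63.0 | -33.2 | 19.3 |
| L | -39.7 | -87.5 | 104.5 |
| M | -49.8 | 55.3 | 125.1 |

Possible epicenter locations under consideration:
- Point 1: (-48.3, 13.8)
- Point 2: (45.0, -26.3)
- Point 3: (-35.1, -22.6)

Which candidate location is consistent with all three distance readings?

For each candidate, compare |candidate − station| to the reported distance:
Point 1: residuals K 101.5, L 2.8, M 83.6 → max 101.5 km
Point 2: residuals K 0.0, L 0.0, M 0.0 → max 0.0 km
Point 3: residuals K 79.4, L 39.4, M 45.8 → max 79.4 km
Only Point 2 has all residuals ≈ 0.

Point 2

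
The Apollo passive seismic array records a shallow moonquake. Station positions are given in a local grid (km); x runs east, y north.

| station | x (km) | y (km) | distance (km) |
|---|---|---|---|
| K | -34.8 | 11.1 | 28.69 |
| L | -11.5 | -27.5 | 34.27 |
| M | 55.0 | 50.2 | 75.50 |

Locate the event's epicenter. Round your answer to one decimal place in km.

(-6.5, 6.4)

Circle about each station: (x + 34.8)² + (y − 11.1)² = 28.69²; (x + 11.5)² + (y + 27.5)² = 34.27²; (x − 55.0)² + (y − 50.2)² = 75.50².
Subtracting the K equation from the L and M equations removes the quadratic terms:
46.6 x − 77.2 y = -797.07
179.6 x + 78.2 y = -666.34
Solving the 2×2 system: x ≈ -6.5, y ≈ 6.4 km.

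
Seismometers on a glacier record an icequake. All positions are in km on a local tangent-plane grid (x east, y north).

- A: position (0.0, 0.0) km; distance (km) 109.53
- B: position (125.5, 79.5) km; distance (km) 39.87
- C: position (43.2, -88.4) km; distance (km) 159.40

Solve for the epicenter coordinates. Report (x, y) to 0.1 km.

88.6 km east, 64.4 km north

Circle about each station: x² + y² = 109.53²; (x − 125.5)² + (y − 79.5)² = 39.87²; (x − 43.2)² + (y + 88.4)² = 159.40².
Subtracting pairs of circle equations eliminates x²+y² and gives linear equations (the radical axes):
251.0 x + 159.0 y = 32477.70
86.4 x − 176.8 y = -3730.74
Solving the 2×2 system: x ≈ 88.6, y ≈ 64.4 km.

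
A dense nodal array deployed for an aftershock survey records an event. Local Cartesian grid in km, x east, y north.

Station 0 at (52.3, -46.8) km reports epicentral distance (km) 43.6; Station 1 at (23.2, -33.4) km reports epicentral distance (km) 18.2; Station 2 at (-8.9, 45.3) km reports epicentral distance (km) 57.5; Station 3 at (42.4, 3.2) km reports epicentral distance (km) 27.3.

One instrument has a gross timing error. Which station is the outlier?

Station 2

Solve using three stations at a time. Using Station 0, Station 1, Station 3 (subtract circle equations pairwise → linear system) gives (x, y) ≈ (22.2, -15.2).
Distances from that point to each station vs reported:
  Station 0: calculated 43.6 vs reported 43.6 → residual 0.0 km
  Station 1: calculated 18.2 vs reported 18.2 → residual 0.0 km
  Station 2: calculated 68.1 vs reported 57.5 → residual 10.6 km
  Station 3: calculated 27.3 vs reported 27.3 → residual 0.0 km
Station 0, Station 1, Station 3 are mutually consistent (residuals ≈ 0); Station 2 is off by 10.6 km.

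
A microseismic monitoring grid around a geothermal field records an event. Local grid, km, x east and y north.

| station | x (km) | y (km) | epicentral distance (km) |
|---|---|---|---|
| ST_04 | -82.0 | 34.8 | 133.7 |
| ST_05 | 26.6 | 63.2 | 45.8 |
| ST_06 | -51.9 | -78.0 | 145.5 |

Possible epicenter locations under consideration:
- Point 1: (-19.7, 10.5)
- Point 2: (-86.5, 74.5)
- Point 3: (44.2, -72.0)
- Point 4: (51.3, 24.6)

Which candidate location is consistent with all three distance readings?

For each candidate, compare |candidate − station| to the reported distance:
Point 1: residuals ST_04 66.8, ST_05 24.3, ST_06 51.3 → max 66.8 km
Point 2: residuals ST_04 93.7, ST_05 67.9, ST_06 10.9 → max 93.7 km
Point 3: residuals ST_04 31.6, ST_05 90.5, ST_06 49.2 → max 90.5 km
Point 4: residuals ST_04 0.0, ST_05 0.0, ST_06 0.0 → max 0.0 km
Only Point 4 has all residuals ≈ 0.

Point 4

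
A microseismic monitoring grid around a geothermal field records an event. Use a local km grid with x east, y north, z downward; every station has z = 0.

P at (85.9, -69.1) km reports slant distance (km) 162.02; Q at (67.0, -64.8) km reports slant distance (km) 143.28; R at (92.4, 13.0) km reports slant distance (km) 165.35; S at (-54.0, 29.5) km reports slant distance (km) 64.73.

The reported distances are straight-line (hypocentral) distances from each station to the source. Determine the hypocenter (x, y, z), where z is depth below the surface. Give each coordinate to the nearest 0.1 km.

(-64.8, -22.5, 37.0)

Each station gives a sphere (x−x_i)² + (y−y_i)² + z² = d_i² (stations at z=0).
Subtracting the P sphere from Q and R: z² cancels, leaving linear equations in x and y:
-37.8 x + 8.6 y = 2255.74
13.0 x + 164.2 y = -4537.00
Solving: x ≈ -64.795, y ≈ -22.501 km (keep extra digits for the depth step; rounded: -64.8, -22.5).
Then from the P sphere: z² = 162.02² − (x − 85.9)² − (y + 69.1)² with x = -64.795, y = -22.501, so z ≈ 37.014 ≈ 37.0 km.
Check against S (with the unrounded solution): distance 64.74 ≈ 64.73 km. ✓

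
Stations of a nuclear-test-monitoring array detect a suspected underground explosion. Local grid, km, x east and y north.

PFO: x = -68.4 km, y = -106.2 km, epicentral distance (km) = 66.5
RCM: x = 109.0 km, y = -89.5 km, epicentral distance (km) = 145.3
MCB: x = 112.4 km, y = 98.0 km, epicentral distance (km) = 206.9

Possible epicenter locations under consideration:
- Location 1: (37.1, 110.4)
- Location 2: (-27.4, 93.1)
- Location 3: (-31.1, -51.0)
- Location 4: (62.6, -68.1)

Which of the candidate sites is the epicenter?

Location 3

For each candidate, compare |candidate − station| to the reported distance:
Location 1: residuals PFO 174.4, RCM 67.1, MCB 130.6 → max 174.4 km
Location 2: residuals PFO 137.0, RCM 82.6, MCB 67.0 → max 137.0 km
Location 3: residuals PFO 0.1, RCM 0.0, MCB 0.0 → max 0.1 km
Location 4: residuals PFO 69.9, RCM 94.2, MCB 33.5 → max 94.2 km
Only Location 3 has all residuals ≈ 0.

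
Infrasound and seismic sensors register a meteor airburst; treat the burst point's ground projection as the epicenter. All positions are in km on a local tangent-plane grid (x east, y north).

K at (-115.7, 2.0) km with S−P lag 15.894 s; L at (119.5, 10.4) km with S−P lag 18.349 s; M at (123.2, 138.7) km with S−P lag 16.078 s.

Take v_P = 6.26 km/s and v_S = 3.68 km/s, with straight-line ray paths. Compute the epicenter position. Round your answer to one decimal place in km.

Distance from S−P lag: d = Δt · v_P v_S / (v_P − v_S) = Δt · (6.26·3.68)/(6.26−3.68) ≈ 8.9290·Δt.
So d_K = 141.92, d_L = 163.84, d_M = 143.56 km.
Circle about each station: (x + 115.7)² + (y − 2.0)² = 141.92²; (x − 119.5)² + (y − 10.4)² = 163.84²; (x − 123.2)² + (y − 138.7)² = 143.56².
Subtracting the K equation from the L and M equations removes the quadratic terms:
470.4 x + 16.8 y = -5704.34
477.8 x + 273.4 y = 20557.25
Solving the 2×2 system: x ≈ -15.8, y ≈ 102.8 km.

(-15.8, 102.8)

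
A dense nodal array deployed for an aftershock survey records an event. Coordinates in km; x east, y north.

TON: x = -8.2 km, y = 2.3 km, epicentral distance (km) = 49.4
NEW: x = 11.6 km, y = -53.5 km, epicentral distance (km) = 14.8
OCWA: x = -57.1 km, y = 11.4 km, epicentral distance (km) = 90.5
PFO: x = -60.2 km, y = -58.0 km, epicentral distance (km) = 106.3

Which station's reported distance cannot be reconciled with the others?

PFO

Solve using three stations at a time. Using TON, NEW, OCWA (subtract circle equations pairwise → linear system) gives (x, y) ≈ (17.4, -39.9).
Distances from that point to each station vs reported:
  TON: calculated 49.4 vs reported 49.4 → residual 0.0 km
  NEW: calculated 14.8 vs reported 14.8 → residual 0.0 km
  OCWA: calculated 90.5 vs reported 90.5 → residual 0.0 km
  PFO: calculated 79.7 vs reported 106.3 → residual 26.6 km
TON, NEW, OCWA are mutually consistent (residuals ≈ 0); PFO is off by 26.6 km.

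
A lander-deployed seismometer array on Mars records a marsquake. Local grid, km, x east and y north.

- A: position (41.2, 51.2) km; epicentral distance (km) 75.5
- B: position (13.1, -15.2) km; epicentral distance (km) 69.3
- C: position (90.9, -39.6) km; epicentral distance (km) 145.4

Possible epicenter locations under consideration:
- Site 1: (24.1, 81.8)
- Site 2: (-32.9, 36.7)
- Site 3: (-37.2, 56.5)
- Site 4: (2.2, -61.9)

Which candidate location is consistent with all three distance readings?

For each candidate, compare |candidate − station| to the reported distance:
Site 1: residuals A 40.4, B 28.3, C 6.8 → max 40.4 km
Site 2: residuals A 0.0, B 0.1, C 0.0 → max 0.1 km
Site 3: residuals A 3.1, B 18.3, C 14.7 → max 18.3 km
Site 4: residuals A 44.1, B 21.3, C 53.9 → max 53.9 km
Only Site 2 has all residuals ≈ 0.

Site 2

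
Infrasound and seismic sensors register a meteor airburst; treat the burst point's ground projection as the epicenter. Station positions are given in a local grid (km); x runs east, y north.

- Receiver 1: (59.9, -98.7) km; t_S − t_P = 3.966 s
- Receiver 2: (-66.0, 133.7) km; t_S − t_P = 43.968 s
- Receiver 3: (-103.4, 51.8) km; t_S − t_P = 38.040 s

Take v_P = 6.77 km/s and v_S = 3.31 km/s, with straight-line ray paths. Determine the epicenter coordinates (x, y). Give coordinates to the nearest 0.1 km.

83.6 km east, -108.6 km north

Distance from S−P lag: d = Δt · v_P v_S / (v_P − v_S) = Δt · (6.77·3.31)/(6.77−3.31) ≈ 6.4765·Δt.
So d_Receiver 1 = 25.69, d_Receiver 2 = 284.76, d_Receiver 3 = 246.37 km.
Circle about each station: (x − 59.9)² + (y + 98.7)² = 25.69²; (x + 66.0)² + (y − 133.7)² = 284.76²; (x + 103.4)² + (y − 51.8)² = 246.37².
Subtracting the Receiver 1 equation from the Receiver 2 and Receiver 3 equations removes the quadratic terms:
-251.8 x + 464.8 y = -71526.29
-326.6 x + 301.0 y = -59993.10
Solving the 2×2 system: x ≈ 83.6, y ≈ -108.6 km.
Check against Receiver 1 (with the unrounded x, y): √((x − 59.9)²+(y + 98.7)²) = 25.69 ≈ 25.69 km. ✓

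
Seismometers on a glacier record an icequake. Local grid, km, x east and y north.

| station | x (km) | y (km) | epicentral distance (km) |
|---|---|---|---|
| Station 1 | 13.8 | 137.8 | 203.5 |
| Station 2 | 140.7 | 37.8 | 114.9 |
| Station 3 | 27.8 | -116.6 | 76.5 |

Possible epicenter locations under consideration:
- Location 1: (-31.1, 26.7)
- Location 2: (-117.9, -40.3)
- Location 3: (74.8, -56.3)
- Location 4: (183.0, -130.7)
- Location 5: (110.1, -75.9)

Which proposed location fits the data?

Location 3

For each candidate, compare |candidate − station| to the reported distance:
Location 1: residuals Station 1 83.7, Station 2 57.3, Station 3 78.4 → max 83.7 km
Location 2: residuals Station 1 18.0, Station 2 155.2, Station 3 88.0 → max 155.2 km
Location 3: residuals Station 1 0.0, Station 2 0.0, Station 3 0.0 → max 0.0 km
Location 4: residuals Station 1 113.9, Station 2 58.8, Station 3 79.3 → max 113.9 km
Location 5: residuals Station 1 30.9, Station 2 2.8, Station 3 15.3 → max 30.9 km
Only Location 3 has all residuals ≈ 0.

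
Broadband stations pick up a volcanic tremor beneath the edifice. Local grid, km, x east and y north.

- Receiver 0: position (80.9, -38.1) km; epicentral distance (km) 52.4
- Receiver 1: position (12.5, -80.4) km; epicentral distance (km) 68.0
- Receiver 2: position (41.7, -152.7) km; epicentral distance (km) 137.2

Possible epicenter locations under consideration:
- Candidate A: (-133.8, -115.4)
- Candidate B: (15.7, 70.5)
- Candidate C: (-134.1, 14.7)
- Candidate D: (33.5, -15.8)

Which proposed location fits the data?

Candidate D

For each candidate, compare |candidate − station| to the reported distance:
Candidate A: residuals Receiver 0 175.8, Receiver 1 82.4, Receiver 2 42.2 → max 175.8 km
Candidate B: residuals Receiver 0 74.3, Receiver 1 82.9, Receiver 2 87.5 → max 87.5 km
Candidate C: residuals Receiver 0 169.0, Receiver 1 106.7, Receiver 2 105.6 → max 169.0 km
Candidate D: residuals Receiver 0 0.0, Receiver 1 0.1, Receiver 2 0.1 → max 0.1 km
Only Candidate D has all residuals ≈ 0.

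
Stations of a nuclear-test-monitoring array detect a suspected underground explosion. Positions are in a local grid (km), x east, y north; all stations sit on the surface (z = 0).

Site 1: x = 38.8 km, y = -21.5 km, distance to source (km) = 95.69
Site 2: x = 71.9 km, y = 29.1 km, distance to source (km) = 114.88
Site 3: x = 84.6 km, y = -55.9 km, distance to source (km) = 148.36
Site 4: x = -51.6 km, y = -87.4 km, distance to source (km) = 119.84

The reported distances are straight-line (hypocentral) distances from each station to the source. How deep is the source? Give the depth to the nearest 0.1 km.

z ≈ 45.8 km

Each station gives a sphere (x−x_i)² + (y−y_i)² + z² = d_i² (stations at z=0).
Subtracting the Site 1 sphere from Site 2 and Site 3: z² cancels, leaving linear equations in x and y:
66.2 x + 101.2 y = 7.89
91.6 x − 68.8 y = -4539.83
Solving: x ≈ -33.194, y ≈ 21.792 km (keep extra digits for the depth step; rounded: -33.2, 21.8).
Then from the Site 1 sphere: z² = 95.69² − (x − 38.8)² − (y + 21.5)² with x = -33.194, y = 21.792, so z ≈ 45.817 ≈ 45.8 km.
Check against Site 4 (with the unrounded solution): distance 119.84 ≈ 119.84 km. ✓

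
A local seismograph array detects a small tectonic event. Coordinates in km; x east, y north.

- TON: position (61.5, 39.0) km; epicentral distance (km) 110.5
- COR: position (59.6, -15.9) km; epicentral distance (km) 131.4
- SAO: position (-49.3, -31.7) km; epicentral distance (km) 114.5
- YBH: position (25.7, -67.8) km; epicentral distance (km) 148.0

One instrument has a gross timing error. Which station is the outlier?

Solve using three stations at a time. Using TON, COR, YBH (subtract circle equations pairwise → linear system) gives (x, y) ≈ (-46.9, 61.3).
Distances from that point to each station vs reported:
  TON: calculated 110.7 vs reported 110.5 → residual 0.2 km
  COR: calculated 131.5 vs reported 131.4 → residual 0.1 km
  SAO: calculated 93.0 vs reported 114.5 → residual 21.5 km
  YBH: calculated 148.1 vs reported 148.0 → residual 0.1 km
TON, COR, YBH are mutually consistent (residuals ≈ 0); SAO is off by 21.5 km.

SAO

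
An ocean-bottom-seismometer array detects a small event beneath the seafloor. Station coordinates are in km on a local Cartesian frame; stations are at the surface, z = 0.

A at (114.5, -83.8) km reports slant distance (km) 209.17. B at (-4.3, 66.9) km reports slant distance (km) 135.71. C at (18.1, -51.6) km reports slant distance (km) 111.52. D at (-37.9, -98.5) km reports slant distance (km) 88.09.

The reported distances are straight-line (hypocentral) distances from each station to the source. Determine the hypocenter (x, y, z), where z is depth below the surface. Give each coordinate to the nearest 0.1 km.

Each station gives a sphere (x−x_i)² + (y−y_i)² + z² = d_i² (stations at z=0).
Subtracting the A sphere from B and C: z² cancels, leaving linear equations in x and y:
-237.6 x + 301.4 y = 9696.29
-192.8 x + 64.4 y = 14172.86
Solving: x ≈ -85.199, y ≈ -34.994 km (keep extra digits for the depth step; rounded: -85.2, -35.0).
Then from the A sphere: z² = 209.17² − (x − 114.5)² − (y + 83.8)² with x = -85.199, y = -34.994, so z ≈ 38.605 ≈ 38.6 km.

(-85.2, -35.0, 38.6)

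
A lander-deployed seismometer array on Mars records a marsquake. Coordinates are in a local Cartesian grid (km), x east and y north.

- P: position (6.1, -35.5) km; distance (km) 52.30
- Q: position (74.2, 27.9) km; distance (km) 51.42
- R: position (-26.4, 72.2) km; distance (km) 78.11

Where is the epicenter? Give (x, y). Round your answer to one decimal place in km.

x ≈ 24.9 km, y ≈ 13.3 km

Circle about each station: (x − 6.1)² + (y + 35.5)² = 52.30²; (x − 74.2)² + (y − 27.9)² = 51.42²; (x + 26.4)² + (y − 72.2)² = 78.11².
Subtracting pairs of circle equations eliminates x²+y² and gives linear equations (the radical axes):
136.2 x + 126.8 y = 5077.86
-65.0 x + 215.4 y = 1246.46
Solving the 2×2 system: x ≈ 24.9, y ≈ 13.3 km.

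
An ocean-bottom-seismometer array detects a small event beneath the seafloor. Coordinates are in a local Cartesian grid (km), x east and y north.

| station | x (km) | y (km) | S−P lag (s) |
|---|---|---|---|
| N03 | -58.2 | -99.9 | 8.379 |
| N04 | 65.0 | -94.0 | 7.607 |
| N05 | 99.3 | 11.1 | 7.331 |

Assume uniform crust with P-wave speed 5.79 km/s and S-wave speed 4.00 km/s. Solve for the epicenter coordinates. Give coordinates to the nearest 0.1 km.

Distance from S−P lag: d = Δt · v_P v_S / (v_P − v_S) = Δt · (5.79·4.00)/(5.79−4.00) ≈ 12.9385·Δt.
So d_N03 = 108.41, d_N04 = 98.42, d_N05 = 94.85 km.
Circle about each station: (x + 58.2)² + (y + 99.9)² = 108.41²; (x − 65.0)² + (y + 94.0)² = 98.42²; (x − 99.3)² + (y − 11.1)² = 94.85².
Subtracting the N03 equation from the N04 and N05 equations removes the quadratic terms:
246.4 x + 11.8 y = 1759.98
315.0 x + 222.0 y = -627.34
Solving the 2×2 system: x ≈ 7.8, y ≈ -13.9 km.

7.8 km east, -13.9 km north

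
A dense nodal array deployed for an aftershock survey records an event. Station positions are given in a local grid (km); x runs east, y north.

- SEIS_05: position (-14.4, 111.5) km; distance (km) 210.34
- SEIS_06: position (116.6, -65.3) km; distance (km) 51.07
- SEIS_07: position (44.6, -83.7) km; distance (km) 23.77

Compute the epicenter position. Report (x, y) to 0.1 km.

(68.3, -81.9)

Circle about each station: (x + 14.4)² + (y − 111.5)² = 210.34²; (x − 116.6)² + (y + 65.3)² = 51.07²; (x − 44.6)² + (y + 83.7)² = 23.77².
Subtracting pairs of circle equations eliminates x²+y² and gives linear equations (the radical axes):
262.0 x − 353.6 y = 46854.81
118.0 x − 390.4 y = 40033.14
Solving the 2×2 system: x ≈ 68.3, y ≈ -81.9 km.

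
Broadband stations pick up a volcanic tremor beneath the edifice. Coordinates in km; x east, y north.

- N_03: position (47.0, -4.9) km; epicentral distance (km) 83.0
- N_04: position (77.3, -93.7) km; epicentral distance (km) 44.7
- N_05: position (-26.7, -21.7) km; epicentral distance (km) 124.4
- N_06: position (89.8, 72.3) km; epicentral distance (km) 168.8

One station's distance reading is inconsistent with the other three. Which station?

Solve using three stations at a time. Using N_03, N_04, N_06 (subtract circle equations pairwise → linear system) gives (x, y) ≈ (33.2, -86.7).
Distances from that point to each station vs reported:
  N_03: calculated 83.0 vs reported 83.0 → residual 0.0 km
  N_04: calculated 44.6 vs reported 44.7 → residual 0.1 km
  N_05: calculated 88.4 vs reported 124.4 → residual 36.0 km
  N_06: calculated 168.8 vs reported 168.8 → residual 0.0 km
N_03, N_04, N_06 are mutually consistent (residuals ≈ 0); N_05 is off by 36.0 km.

N_05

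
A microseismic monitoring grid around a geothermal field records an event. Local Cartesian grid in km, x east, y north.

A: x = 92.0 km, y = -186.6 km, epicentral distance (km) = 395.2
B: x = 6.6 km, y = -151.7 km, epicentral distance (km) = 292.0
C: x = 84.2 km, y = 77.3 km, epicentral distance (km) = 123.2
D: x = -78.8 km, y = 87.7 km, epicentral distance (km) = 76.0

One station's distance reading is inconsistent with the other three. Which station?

A

Solve using three stations at a time. Using B, C, D (subtract circle equations pairwise → linear system) gives (x, y) ≈ (-22.5, 138.9).
Distances from that point to each station vs reported:
  A: calculated 345.0 vs reported 395.2 → residual 50.2 km
  B: calculated 292.0 vs reported 292.0 → residual 0.0 km
  C: calculated 123.2 vs reported 123.2 → residual 0.0 km
  D: calculated 76.0 vs reported 76.0 → residual 0.0 km
B, C, D are mutually consistent (residuals ≈ 0); A is off by 50.2 km.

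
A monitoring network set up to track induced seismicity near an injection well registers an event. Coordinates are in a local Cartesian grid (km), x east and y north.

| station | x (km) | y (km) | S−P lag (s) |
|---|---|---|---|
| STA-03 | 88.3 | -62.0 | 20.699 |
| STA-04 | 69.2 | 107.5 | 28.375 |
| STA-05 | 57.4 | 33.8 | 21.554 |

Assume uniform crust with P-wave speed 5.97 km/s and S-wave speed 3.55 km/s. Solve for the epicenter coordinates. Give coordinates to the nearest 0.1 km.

Distance from S−P lag: d = Δt · v_P v_S / (v_P − v_S) = Δt · (5.97·3.55)/(5.97−3.55) ≈ 8.7576·Δt.
So d_STA-03 = 181.27, d_STA-04 = 248.50, d_STA-05 = 188.76 km.
Circle about each station: (x − 88.3)² + (y + 62.0)² = 181.27²; (x − 69.2)² + (y − 107.5)² = 248.50²; (x − 57.4)² + (y − 33.8)² = 188.76².
Subtracting pairs of circle equations eliminates x²+y² and gives linear equations (the radical axes):
-38.2 x + 339.0 y = -24189.44
-61.8 x + 191.6 y = -9975.21
Solving the 2×2 system: x ≈ -91.9, y ≈ -81.7 km.
Check against STA-03 (with the unrounded x, y): √((x − 88.3)²+(y + 62.0)²) = 181.30 ≈ 181.27 km. ✓

-91.9 km east, -81.7 km north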